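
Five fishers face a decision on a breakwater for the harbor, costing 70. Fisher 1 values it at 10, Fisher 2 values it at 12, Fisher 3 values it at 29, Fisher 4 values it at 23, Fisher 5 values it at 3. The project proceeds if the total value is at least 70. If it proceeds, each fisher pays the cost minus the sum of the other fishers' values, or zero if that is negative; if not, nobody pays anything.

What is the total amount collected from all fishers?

Total value 77 ≥ cost 70, so it is built.
Fisher 1: others sum to 67; max(0, 70 - 67) = 3.
Fisher 2: others sum to 65; max(0, 70 - 65) = 5.
Fisher 3: others sum to 48; max(0, 70 - 48) = 22.
Fisher 4: others sum to 54; max(0, 70 - 54) = 16.
Fisher 5: others sum to 74; max(0, 70 - 74) = 0.
Total collected = 3 + 5 + 22 + 16 + 0 = 46.

46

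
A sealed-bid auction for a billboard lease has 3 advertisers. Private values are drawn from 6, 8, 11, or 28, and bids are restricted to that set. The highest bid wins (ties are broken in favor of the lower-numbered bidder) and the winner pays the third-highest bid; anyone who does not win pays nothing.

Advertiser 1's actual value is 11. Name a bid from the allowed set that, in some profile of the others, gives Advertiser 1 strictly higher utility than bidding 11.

28

Suppose Advertiser 2 bids 6 and Advertiser 3 bids 28.
Bid 11: loses, pays 0, utility 0.
Bid 28: wins, pays 6, utility 11 - 6 = 5.
So bidding 28 beats truth here (5 > 0).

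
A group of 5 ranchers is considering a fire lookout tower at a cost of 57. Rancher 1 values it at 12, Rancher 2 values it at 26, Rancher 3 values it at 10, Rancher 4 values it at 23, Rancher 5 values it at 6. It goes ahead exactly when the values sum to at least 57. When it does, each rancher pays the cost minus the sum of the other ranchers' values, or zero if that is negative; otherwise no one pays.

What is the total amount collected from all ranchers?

Total value 77 ≥ cost 57, so it is built.
Rancher 1: others sum to 65; max(0, 57 - 65) = 0.
Rancher 2: others sum to 51; max(0, 57 - 51) = 6.
Rancher 3: others sum to 67; max(0, 57 - 67) = 0.
Rancher 4: others sum to 54; max(0, 57 - 54) = 3.
Rancher 5: others sum to 71; max(0, 57 - 71) = 0.
Total collected = 0 + 6 + 0 + 3 + 0 = 9.

9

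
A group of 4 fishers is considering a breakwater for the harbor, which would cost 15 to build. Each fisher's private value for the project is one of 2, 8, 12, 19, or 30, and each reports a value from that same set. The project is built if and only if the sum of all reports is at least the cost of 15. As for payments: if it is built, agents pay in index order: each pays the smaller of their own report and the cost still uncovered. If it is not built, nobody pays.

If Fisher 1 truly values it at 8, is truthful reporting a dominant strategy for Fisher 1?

No

Consider the case where Fisher 2 reports 2, Fisher 3 reports 2 and Fisher 4 reports 12.
Truthful report 8: project built, pays 8, utility 8 - 8 = 0.
Report 2 instead: project built, pays 2, utility 8 - 2 = 6.
Since 6 > 0, reporting 2 is strictly better here, so truthful reporting is not dominant.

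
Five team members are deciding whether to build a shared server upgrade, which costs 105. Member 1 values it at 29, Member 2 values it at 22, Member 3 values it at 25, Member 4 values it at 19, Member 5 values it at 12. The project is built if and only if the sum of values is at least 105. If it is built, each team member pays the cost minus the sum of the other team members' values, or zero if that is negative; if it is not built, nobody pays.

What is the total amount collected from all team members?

97

Total value 107 ≥ cost 105, so it is built.
Member 1: others sum to 78; max(0, 105 - 78) = 27.
Member 2: others sum to 85; max(0, 105 - 85) = 20.
Member 3: others sum to 82; max(0, 105 - 82) = 23.
Member 4: others sum to 88; max(0, 105 - 88) = 17.
Member 5: others sum to 95; max(0, 105 - 95) = 10.
Total collected = 27 + 20 + 23 + 17 + 10 = 97.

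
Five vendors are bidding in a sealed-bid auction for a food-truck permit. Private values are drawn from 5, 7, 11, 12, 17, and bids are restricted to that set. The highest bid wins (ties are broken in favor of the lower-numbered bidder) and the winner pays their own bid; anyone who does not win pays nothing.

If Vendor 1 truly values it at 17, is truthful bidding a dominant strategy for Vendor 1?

No

Consider the case where Vendor 2 bids 5, Vendor 3 bids 5, Vendor 4 bids 5 and Vendor 5 bids 5.
Truthful bid 17: wins, pays 17, utility 17 - 17 = 0.
Bid 5 instead: wins, pays 5, utility 17 - 5 = 12.
Since 12 > 0, bidding 5 is strictly better here, so truthful bidding is not dominant.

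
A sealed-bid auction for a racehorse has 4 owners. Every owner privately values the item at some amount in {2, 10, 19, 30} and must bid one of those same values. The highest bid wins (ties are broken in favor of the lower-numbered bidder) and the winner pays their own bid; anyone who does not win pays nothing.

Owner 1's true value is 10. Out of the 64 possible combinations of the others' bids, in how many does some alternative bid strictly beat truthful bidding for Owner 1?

1

Others bid (2, 2, 2): truth gives 0; bid 2 gives 8 > 0. Violating.
Others bid (2, 2, 10): truth gives 0; no alternative beats it.
Others bid (2, 2, 19): truth gives 0; no alternative beats it.
(Checking all 64 profiles: 1 has a profitable deviation, 63 do not.)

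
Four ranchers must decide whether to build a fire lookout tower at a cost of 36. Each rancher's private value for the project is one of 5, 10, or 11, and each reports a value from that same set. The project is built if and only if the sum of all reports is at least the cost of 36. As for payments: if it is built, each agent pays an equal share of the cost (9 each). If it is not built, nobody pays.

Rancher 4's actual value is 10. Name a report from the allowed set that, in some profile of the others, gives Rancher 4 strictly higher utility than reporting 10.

11

Suppose Rancher 1 reports 5, Rancher 2 reports 10 and Rancher 3 reports 10.
Report 10: project not built, utility 0.
Report 11: project built, pays 9, utility 10 - 9 = 1.
So reporting 11 beats truth here (1 > 0).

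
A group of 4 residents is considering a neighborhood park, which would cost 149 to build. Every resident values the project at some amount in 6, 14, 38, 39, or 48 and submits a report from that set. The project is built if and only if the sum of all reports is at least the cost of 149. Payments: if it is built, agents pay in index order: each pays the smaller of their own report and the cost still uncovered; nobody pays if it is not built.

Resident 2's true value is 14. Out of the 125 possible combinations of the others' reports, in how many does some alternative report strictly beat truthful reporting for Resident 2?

1

Others report (48, 48, 48): truth gives 0; report 6 gives 8 > 0. Violating.
Others report (6, 6, 6): truth gives 0; no alternative beats it.
Others report (6, 6, 14): truth gives 0; no alternative beats it.
(Checking all 125 profiles: 1 has a profitable deviation, 124 do not.)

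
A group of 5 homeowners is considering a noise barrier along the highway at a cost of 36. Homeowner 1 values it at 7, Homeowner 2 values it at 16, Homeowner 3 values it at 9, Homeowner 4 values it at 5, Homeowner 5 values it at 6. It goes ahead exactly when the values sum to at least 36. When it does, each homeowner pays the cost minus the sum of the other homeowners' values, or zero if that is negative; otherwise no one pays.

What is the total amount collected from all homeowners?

11

Total value 43 ≥ cost 36, so it is built.
Homeowner 1: others sum to 36; max(0, 36 - 36) = 0.
Homeowner 2: others sum to 27; max(0, 36 - 27) = 9.
Homeowner 3: others sum to 34; max(0, 36 - 34) = 2.
Homeowner 4: others sum to 38; max(0, 36 - 38) = 0.
Homeowner 5: others sum to 37; max(0, 36 - 37) = 0.
Total collected = 0 + 9 + 2 + 0 + 0 = 11.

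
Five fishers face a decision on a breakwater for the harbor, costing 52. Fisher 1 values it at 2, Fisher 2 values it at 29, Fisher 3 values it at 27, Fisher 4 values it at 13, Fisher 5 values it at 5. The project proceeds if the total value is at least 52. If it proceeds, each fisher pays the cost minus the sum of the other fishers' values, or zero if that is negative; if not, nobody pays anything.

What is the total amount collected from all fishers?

8

Total value 76 ≥ cost 52, so it is built.
Fisher 1: others sum to 74; max(0, 52 - 74) = 0.
Fisher 2: others sum to 47; max(0, 52 - 47) = 5.
Fisher 3: others sum to 49; max(0, 52 - 49) = 3.
Fisher 4: others sum to 63; max(0, 52 - 63) = 0.
Fisher 5: others sum to 71; max(0, 52 - 71) = 0.
Total collected = 0 + 5 + 3 + 0 + 0 = 8.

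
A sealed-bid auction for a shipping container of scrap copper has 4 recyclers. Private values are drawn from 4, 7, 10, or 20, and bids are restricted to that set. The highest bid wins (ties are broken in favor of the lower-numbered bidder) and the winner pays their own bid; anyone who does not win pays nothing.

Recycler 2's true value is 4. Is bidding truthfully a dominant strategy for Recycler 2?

Yes

Check each profile of the others' bids and compare truth against every alternative bid.
Others bid (4, 4, 4): truth gives 0, best alternative gives -3.
Others bid (4, 4, 7): truth gives 0, best alternative gives -3.
Others bid (4, 7, 4): truth gives 0, best alternative gives -3.
Others bid (4, 7, 7): truth gives 0, best alternative gives -3.
Others bid (4, 4, 10): truth gives 0, best alternative gives 0.
Others bid (4, 4, 20): truth gives 0, best alternative gives 0.
(Remaining 58 profiles checked similarly; truth is weakly best in each.)
In every case the truthful bid is at least as good as any alternative, so it is a dominant strategy.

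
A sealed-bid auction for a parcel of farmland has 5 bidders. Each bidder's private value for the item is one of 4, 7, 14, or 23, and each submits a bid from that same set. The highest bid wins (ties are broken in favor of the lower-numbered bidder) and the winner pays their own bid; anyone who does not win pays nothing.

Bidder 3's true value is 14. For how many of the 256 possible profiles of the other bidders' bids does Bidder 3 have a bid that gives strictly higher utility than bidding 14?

Others bid (4, 4, 4, 4): truth gives 0; bid 7 gives 7 > 0. Violating.
Others bid (4, 4, 4, 7): truth gives 0; bid 7 gives 7 > 0. Violating.
Others bid (4, 4, 7, 4): truth gives 0; bid 7 gives 7 > 0. Violating.
Others bid (4, 4, 7, 7): truth gives 0; bid 7 gives 7 > 0. Violating.
Others bid (4, 4, 4, 14): truth gives 0; no alternative beats it.
Others bid (4, 4, 4, 23): truth gives 0; no alternative beats it.
(Checking all 256 profiles: 4 have a profitable deviation, 252 do not.)

4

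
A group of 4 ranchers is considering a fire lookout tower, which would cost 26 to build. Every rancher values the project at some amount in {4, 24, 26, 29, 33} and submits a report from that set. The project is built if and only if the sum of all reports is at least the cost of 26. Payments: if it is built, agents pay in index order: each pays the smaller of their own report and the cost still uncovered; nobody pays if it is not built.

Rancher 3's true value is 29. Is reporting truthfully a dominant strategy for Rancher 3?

Consider the case where Rancher 1 reports 4, Rancher 2 reports 4 and Rancher 4 reports 24.
Truthful report 29: project built, pays 18, utility 29 - 18 = 11.
Report 4 instead: project built, pays 4, utility 29 - 4 = 25.
Since 25 > 11, reporting 4 is strictly better here, so truthful reporting is not dominant.

No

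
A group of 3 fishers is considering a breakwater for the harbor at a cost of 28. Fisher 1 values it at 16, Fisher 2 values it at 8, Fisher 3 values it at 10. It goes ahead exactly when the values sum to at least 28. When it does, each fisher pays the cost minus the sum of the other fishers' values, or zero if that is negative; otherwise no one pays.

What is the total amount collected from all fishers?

Total value 34 ≥ cost 28, so it is built.
Fisher 1: others sum to 18; max(0, 28 - 18) = 10.
Fisher 2: others sum to 26; max(0, 28 - 26) = 2.
Fisher 3: others sum to 24; max(0, 28 - 24) = 4.
Total collected = 10 + 2 + 4 = 16.

16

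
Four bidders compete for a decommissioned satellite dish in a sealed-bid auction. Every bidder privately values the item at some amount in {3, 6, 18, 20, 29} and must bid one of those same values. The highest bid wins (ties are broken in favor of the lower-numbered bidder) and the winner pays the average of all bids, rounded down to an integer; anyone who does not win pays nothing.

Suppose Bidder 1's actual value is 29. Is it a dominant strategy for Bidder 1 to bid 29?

No

Consider the case where Bidder 2 bids 3, Bidder 3 bids 3 and Bidder 4 bids 3.
Truthful bid 29: wins, pays 9, utility 29 - 9 = 20.
Bid 3 instead: wins, pays 3, utility 29 - 3 = 26.
Since 26 > 20, bidding 3 is strictly better here, so truthful bidding is not dominant.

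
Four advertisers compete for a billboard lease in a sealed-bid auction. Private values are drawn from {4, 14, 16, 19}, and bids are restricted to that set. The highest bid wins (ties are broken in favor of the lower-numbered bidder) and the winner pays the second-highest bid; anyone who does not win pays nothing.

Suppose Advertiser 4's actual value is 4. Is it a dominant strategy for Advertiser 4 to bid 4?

Yes

Check each profile of the others' bids and compare truth against every alternative bid.
Others bid (4, 4, 4): truth gives 0, best alternative gives 0.
Others bid (4, 4, 14): truth gives 0, best alternative gives 0.
Others bid (4, 4, 16): truth gives 0, best alternative gives 0.
Others bid (4, 4, 19): truth gives 0, best alternative gives 0.
Others bid (4, 14, 4): truth gives 0, best alternative gives 0.
Others bid (4, 14, 14): truth gives 0, best alternative gives 0.
(Remaining 58 profiles checked similarly; truth is weakly best in each.)
In every case the truthful bid is at least as good as any alternative, so it is a dominant strategy.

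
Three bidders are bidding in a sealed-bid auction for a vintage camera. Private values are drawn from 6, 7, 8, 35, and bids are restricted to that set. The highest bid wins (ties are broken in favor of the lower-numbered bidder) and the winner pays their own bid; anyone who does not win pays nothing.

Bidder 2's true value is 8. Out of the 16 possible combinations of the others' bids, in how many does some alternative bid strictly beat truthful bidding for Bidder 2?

2

Others bid (6, 6): truth gives 0; bid 7 gives 1 > 0. Violating.
Others bid (6, 7): truth gives 0; bid 7 gives 1 > 0. Violating.
Others bid (6, 8): truth gives 0; no alternative beats it.
Others bid (6, 35): truth gives 0; no alternative beats it.
(Checking all 16 profiles: 2 have a profitable deviation, 14 do not.)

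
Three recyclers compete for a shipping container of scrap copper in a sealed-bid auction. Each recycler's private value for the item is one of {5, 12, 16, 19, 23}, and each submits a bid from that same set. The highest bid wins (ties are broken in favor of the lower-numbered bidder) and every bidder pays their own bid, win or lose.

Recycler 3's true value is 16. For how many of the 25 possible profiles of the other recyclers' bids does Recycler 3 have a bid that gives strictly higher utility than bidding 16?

22

Others bid (5, 5): truth gives 0; bid 12 gives 4 > 0. Violating.
Others bid (5, 16): truth gives -16; bid 19 gives -3 > -16. Violating.
Others bid (5, 19): truth gives -16; bid 5 gives -5 > -16. Violating.
Others bid (5, 23): truth gives -16; bid 5 gives -5 > -16. Violating.
Others bid (5, 12): truth gives 0; no alternative beats it.
Others bid (12, 5): truth gives 0; no alternative beats it.
(Checking all 25 profiles: 22 have a profitable deviation, 3 do not.)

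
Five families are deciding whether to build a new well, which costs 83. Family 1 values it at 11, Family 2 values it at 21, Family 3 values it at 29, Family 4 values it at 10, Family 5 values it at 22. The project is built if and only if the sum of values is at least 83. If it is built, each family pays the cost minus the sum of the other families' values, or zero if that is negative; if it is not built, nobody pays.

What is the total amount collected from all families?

43

Total value 93 ≥ cost 83, so it is built.
Family 1: others sum to 82; max(0, 83 - 82) = 1.
Family 2: others sum to 72; max(0, 83 - 72) = 11.
Family 3: others sum to 64; max(0, 83 - 64) = 19.
Family 4: others sum to 83; max(0, 83 - 83) = 0.
Family 5: others sum to 71; max(0, 83 - 71) = 12.
Total collected = 1 + 11 + 19 + 0 + 12 = 43.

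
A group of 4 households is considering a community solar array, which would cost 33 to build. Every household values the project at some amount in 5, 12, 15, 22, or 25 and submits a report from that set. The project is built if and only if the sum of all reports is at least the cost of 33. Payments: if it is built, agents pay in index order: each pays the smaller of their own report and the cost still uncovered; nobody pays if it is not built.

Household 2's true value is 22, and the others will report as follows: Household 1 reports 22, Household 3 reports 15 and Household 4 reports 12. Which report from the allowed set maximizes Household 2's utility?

Report 5: project built, pays 5, utility 22 - 5 = 17.
Report 12: project built, pays 11, utility 22 - 11 = 11.
Report 15: project built, pays 11, utility 22 - 11 = 11.
Report 22: project built, pays 11, utility 22 - 11 = 11.
Report 25: project built, pays 11, utility 22 - 11 = 11.
The best choice is 5 with utility 17.

5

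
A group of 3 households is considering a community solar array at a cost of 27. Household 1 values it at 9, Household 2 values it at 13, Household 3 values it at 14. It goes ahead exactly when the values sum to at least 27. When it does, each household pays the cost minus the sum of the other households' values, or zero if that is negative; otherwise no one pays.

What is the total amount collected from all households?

9

Total value 36 ≥ cost 27, so it is built.
Household 1: others sum to 27; max(0, 27 - 27) = 0.
Household 2: others sum to 23; max(0, 27 - 23) = 4.
Household 3: others sum to 22; max(0, 27 - 22) = 5.
Total collected = 0 + 4 + 5 = 9.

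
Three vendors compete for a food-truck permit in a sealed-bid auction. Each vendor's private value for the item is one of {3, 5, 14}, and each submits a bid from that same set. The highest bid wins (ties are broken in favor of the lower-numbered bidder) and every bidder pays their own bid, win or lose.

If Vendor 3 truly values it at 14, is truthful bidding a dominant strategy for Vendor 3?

No

Consider the case where Vendor 1 bids 3 and Vendor 2 bids 3.
Truthful bid 14: wins, pays 14, utility 14 - 14 = 0.
Bid 5 instead: wins, pays 5, utility 14 - 5 = 9.
Since 9 > 0, bidding 5 is strictly better here, so truthful bidding is not dominant.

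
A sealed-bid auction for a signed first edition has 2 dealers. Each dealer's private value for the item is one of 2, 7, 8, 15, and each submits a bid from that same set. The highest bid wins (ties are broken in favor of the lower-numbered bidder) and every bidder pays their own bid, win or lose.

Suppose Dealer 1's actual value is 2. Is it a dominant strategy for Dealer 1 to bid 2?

Check each profile of the others' bids and compare truth against every alternative bid.
Others bid (2): truth gives 0, best alternative gives -5.
Others bid (15): truth gives -2, best alternative gives -7.
Others bid (8): truth gives -2, best alternative gives -6.
Others bid (7): truth gives -2, best alternative gives -5.
In every case the truthful bid is at least as good as any alternative, so it is a dominant strategy.

Yes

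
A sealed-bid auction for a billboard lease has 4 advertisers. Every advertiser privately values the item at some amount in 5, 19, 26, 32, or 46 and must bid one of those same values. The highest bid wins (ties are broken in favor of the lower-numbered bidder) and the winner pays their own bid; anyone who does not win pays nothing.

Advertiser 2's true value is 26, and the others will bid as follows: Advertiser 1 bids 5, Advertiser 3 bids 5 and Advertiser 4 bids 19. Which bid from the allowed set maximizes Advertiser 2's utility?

19

Bid 5: loses, pays 0, utility 0.
Bid 19: wins, pays 19, utility 26 - 19 = 7.
Bid 26: wins, pays 26, utility 26 - 26 = 0.
Bid 32: wins, pays 32, utility 26 - 32 = -6.
Bid 46: wins, pays 46, utility 26 - 46 = -20.
The best choice is 19 with utility 7.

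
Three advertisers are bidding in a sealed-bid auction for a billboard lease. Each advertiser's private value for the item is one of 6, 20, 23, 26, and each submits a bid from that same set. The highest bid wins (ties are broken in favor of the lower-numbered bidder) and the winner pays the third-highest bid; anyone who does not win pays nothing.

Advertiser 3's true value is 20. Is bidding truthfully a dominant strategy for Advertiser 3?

Consider the case where Advertiser 1 bids 6 and Advertiser 2 bids 20.
Truthful bid 20: loses, pays 0, utility 0.
Bid 23 instead: wins, pays 6, utility 20 - 6 = 14.
Since 14 > 0, bidding 23 is strictly better here, so truthful bidding is not dominant.

No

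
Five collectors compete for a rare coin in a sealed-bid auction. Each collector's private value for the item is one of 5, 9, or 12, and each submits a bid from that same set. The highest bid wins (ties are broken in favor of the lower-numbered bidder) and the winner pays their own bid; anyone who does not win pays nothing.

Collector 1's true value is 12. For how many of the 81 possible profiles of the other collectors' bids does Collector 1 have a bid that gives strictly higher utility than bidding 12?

Others bid (5, 5, 5, 5): truth gives 0; bid 5 gives 7 > 0. Violating.
Others bid (5, 5, 5, 9): truth gives 0; bid 9 gives 3 > 0. Violating.
Others bid (5, 5, 9, 5): truth gives 0; bid 9 gives 3 > 0. Violating.
Others bid (5, 5, 9, 9): truth gives 0; bid 9 gives 3 > 0. Violating.
Others bid (5, 5, 5, 12): truth gives 0; no alternative beats it.
Others bid (5, 5, 9, 12): truth gives 0; no alternative beats it.
(Checking all 81 profiles: 16 have a profitable deviation, 65 do not.)

16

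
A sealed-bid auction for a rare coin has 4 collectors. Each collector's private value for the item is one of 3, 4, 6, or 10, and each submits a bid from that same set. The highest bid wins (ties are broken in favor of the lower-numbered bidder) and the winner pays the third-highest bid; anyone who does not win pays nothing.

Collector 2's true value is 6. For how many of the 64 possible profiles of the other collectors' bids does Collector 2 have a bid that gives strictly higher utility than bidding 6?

12

Others bid (3, 3, 10): truth gives 0; bid 10 gives 3 > 0. Violating.
Others bid (3, 4, 10): truth gives 0; bid 10 gives 2 > 0. Violating.
Others bid (3, 10, 3): truth gives 0; bid 10 gives 3 > 0. Violating.
Others bid (3, 10, 4): truth gives 0; bid 10 gives 2 > 0. Violating.
Others bid (3, 3, 3): truth gives 3; no alternative beats it.
Others bid (3, 3, 4): truth gives 3; no alternative beats it.
(Checking all 64 profiles: 12 have a profitable deviation, 52 do not.)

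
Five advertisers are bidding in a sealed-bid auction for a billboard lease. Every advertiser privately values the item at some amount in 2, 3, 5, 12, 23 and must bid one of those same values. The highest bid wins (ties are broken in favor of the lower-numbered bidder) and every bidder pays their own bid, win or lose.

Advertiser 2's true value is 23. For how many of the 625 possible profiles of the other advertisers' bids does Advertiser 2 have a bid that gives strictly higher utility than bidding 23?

Others bid (2, 2, 2, 2): truth gives 0; bid 3 gives 20 > 0. Violating.
Others bid (2, 2, 2, 3): truth gives 0; bid 3 gives 20 > 0. Violating.
Others bid (2, 2, 2, 5): truth gives 0; bid 5 gives 18 > 0. Violating.
Others bid (2, 2, 2, 12): truth gives 0; bid 12 gives 11 > 0. Violating.
Others bid (2, 2, 2, 23): truth gives 0; no alternative beats it.
Others bid (2, 2, 3, 23): truth gives 0; no alternative beats it.
(Checking all 625 profiles: 317 have a profitable deviation, 308 do not.)

317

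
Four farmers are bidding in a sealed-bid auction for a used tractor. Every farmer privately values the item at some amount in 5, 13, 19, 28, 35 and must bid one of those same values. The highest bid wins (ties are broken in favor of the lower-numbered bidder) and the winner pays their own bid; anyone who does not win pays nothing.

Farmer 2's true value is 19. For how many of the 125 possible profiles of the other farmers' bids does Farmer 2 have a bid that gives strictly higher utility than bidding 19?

4

Others bid (5, 5, 5): truth gives 0; bid 13 gives 6 > 0. Violating.
Others bid (5, 5, 13): truth gives 0; bid 13 gives 6 > 0. Violating.
Others bid (5, 13, 5): truth gives 0; bid 13 gives 6 > 0. Violating.
Others bid (5, 13, 13): truth gives 0; bid 13 gives 6 > 0. Violating.
Others bid (5, 5, 19): truth gives 0; no alternative beats it.
Others bid (5, 5, 28): truth gives 0; no alternative beats it.
(Checking all 125 profiles: 4 have a profitable deviation, 121 do not.)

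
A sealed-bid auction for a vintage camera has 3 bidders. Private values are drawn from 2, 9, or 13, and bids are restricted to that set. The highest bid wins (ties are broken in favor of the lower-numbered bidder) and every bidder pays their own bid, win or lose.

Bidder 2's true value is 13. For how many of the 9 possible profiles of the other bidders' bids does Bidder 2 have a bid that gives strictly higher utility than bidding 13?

Others bid (2, 2): truth gives 0; bid 9 gives 4 > 0. Violating.
Others bid (2, 9): truth gives 0; bid 9 gives 4 > 0. Violating.
Others bid (13, 2): truth gives -13; bid 2 gives -2 > -13. Violating.
Others bid (13, 9): truth gives -13; bid 2 gives -2 > -13. Violating.
Others bid (2, 13): truth gives 0; no alternative beats it.
Others bid (9, 2): truth gives 0; no alternative beats it.
(Checking all 9 profiles: 5 have a profitable deviation, 4 do not.)

5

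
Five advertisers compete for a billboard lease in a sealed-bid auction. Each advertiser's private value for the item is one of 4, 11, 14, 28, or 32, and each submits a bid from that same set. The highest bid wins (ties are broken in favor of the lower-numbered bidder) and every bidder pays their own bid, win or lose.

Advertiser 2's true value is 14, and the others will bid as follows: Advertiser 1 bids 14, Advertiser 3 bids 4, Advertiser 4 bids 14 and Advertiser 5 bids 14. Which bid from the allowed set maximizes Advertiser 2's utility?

4

Bid 4: loses but pays 4, utility -4.
Bid 11: loses but pays 11, utility -11.
Bid 14: loses but pays 14, utility -14.
Bid 28: wins, pays 28, utility 14 - 28 = -14.
Bid 32: wins, pays 32, utility 14 - 32 = -18.
The best choice is 4 with utility -4.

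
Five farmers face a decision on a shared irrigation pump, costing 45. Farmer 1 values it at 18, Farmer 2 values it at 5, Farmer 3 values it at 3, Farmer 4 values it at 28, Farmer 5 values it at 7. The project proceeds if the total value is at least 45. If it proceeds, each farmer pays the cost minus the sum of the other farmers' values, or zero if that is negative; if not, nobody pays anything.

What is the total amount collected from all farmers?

14

Total value 61 ≥ cost 45, so it is built.
Farmer 1: others sum to 43; max(0, 45 - 43) = 2.
Farmer 2: others sum to 56; max(0, 45 - 56) = 0.
Farmer 3: others sum to 58; max(0, 45 - 58) = 0.
Farmer 4: others sum to 33; max(0, 45 - 33) = 12.
Farmer 5: others sum to 54; max(0, 45 - 54) = 0.
Total collected = 2 + 0 + 0 + 12 + 0 = 14.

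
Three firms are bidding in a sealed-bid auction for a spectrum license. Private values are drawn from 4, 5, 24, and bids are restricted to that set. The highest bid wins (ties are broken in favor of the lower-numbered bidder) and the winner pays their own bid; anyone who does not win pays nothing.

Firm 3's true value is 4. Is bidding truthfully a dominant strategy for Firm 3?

Yes

Check each profile of the others' bids and compare truth against every alternative bid.
Others bid (4, 4): truth gives 0, best alternative gives -1.
Others bid (4, 5): truth gives 0, best alternative gives 0.
Others bid (4, 24): truth gives 0, best alternative gives 0.
Others bid (5, 4): truth gives 0, best alternative gives 0.
Others bid (5, 5): truth gives 0, best alternative gives 0.
Others bid (5, 24): truth gives 0, best alternative gives 0.
(Remaining 3 profiles checked similarly; truth is weakly best in each.)
In every case the truthful bid is at least as good as any alternative, so it is a dominant strategy.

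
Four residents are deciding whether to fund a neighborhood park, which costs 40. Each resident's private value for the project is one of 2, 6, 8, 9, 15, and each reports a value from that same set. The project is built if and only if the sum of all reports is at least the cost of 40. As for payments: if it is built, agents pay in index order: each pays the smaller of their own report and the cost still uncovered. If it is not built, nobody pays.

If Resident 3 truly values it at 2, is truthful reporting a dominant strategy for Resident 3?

Check each profile of the others' reports and compare truth against every alternative report.
Others report (6, 15, 15): truth gives 0, best alternative gives -4.
Others report (8, 15, 15): truth gives 0, best alternative gives -4.
Others report (9, 15, 15): truth gives 0, best alternative gives -4.
Others report (15, 6, 15): truth gives 0, best alternative gives -4.
Others report (15, 8, 15): truth gives 0, best alternative gives -4.
Others report (15, 9, 15): truth gives 0, best alternative gives -4.
(Remaining 119 profiles checked similarly; truth is weakly best in each.)
In every case the truthful report is at least as good as any alternative, so it is a dominant strategy.

Yes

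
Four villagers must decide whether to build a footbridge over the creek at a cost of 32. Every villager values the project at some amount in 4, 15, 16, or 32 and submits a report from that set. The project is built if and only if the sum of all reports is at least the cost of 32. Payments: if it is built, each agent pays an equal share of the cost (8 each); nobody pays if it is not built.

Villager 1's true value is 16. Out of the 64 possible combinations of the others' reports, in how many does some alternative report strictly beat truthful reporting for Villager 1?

1

Others report (4, 4, 4): truth gives 0; report 32 gives 8 > 0. Violating.
Others report (4, 4, 15): truth gives 8; no alternative beats it.
Others report (4, 4, 16): truth gives 8; no alternative beats it.
(Checking all 64 profiles: 1 has a profitable deviation, 63 do not.)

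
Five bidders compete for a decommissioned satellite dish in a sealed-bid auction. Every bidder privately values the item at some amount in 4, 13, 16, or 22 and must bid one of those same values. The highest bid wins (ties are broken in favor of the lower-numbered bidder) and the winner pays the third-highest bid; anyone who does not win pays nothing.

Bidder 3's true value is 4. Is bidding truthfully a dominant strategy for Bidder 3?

Yes

Check each profile of the others' bids and compare truth against every alternative bid.
Others bid (4, 4, 13, 13): truth gives 0, best alternative gives -9.
Others bid (4, 4, 4, 4): truth gives 0, best alternative gives 0.
Others bid (4, 4, 4, 13): truth gives 0, best alternative gives 0.
Others bid (4, 4, 4, 16): truth gives 0, best alternative gives 0.
Others bid (4, 4, 4, 22): truth gives 0, best alternative gives 0.
Others bid (4, 4, 13, 4): truth gives 0, best alternative gives 0.
(Remaining 250 profiles checked similarly; truth is weakly best in each.)
In every case the truthful bid is at least as good as any alternative, so it is a dominant strategy.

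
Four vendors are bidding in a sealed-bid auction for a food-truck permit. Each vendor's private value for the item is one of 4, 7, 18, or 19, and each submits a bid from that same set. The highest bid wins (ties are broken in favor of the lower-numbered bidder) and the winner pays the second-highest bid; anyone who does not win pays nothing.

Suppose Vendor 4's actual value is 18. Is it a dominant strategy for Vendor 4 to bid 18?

Yes

Check each profile of the others' bids and compare truth against every alternative bid.
Others bid (4, 4, 4): truth gives 14, best alternative gives 14.
Others bid (4, 4, 7): truth gives 11, best alternative gives 11.
Others bid (4, 7, 4): truth gives 11, best alternative gives 11.
Others bid (4, 7, 7): truth gives 11, best alternative gives 11.
Others bid (7, 4, 4): truth gives 11, best alternative gives 11.
Others bid (7, 4, 7): truth gives 11, best alternative gives 11.
(Remaining 58 profiles checked similarly; truth is weakly best in each.)
In every case the truthful bid is at least as good as any alternative, so it is a dominant strategy.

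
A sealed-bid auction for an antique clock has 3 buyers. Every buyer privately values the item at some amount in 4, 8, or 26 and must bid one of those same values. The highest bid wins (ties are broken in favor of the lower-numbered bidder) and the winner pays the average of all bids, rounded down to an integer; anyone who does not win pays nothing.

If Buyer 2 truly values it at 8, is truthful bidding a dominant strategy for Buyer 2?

Yes

Check each profile of the others' bids and compare truth against every alternative bid.
Others bid (4, 4): truth gives 3, best alternative gives 0.
Others bid (4, 8): truth gives 2, best alternative gives 0.
Others bid (4, 26): truth gives 0, best alternative gives 0.
Others bid (8, 4): truth gives 0, best alternative gives 0.
Others bid (8, 8): truth gives 0, best alternative gives 0.
Others bid (8, 26): truth gives 0, best alternative gives 0.
(Remaining 3 profiles checked similarly; truth is weakly best in each.)
In every case the truthful bid is at least as good as any alternative, so it is a dominant strategy.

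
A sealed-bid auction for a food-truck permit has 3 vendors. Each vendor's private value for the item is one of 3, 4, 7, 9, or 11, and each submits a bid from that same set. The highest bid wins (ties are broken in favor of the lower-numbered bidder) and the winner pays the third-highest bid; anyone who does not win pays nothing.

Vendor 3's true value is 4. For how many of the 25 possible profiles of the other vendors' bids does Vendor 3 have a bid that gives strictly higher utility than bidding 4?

6

Others bid (3, 4): truth gives 0; bid 7 gives 1 > 0. Violating.
Others bid (3, 7): truth gives 0; bid 9 gives 1 > 0. Violating.
Others bid (3, 9): truth gives 0; bid 11 gives 1 > 0. Violating.
Others bid (4, 3): truth gives 0; bid 7 gives 1 > 0. Violating.
Others bid (3, 3): truth gives 1; no alternative beats it.
Others bid (3, 11): truth gives 0; no alternative beats it.
(Checking all 25 profiles: 6 have a profitable deviation, 19 do not.)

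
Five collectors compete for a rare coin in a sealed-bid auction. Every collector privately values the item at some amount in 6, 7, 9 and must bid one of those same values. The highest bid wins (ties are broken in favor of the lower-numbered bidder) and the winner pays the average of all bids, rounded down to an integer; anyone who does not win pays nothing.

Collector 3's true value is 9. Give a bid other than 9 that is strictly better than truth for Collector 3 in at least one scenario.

7

Suppose Collector 1 bids 6, Collector 2 bids 6, Collector 4 bids 7 and Collector 5 bids 7.
Bid 9: wins, pays 7, utility 9 - 7 = 2.
Bid 7: wins, pays 6, utility 9 - 6 = 3.
So bidding 7 beats truth here (3 > 2).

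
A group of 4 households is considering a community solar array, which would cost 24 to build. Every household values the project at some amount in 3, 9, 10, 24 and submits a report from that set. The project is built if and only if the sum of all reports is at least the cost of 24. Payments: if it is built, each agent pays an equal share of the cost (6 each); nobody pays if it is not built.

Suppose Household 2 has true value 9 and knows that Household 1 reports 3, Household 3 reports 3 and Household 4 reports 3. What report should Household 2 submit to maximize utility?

24

Report 3: project not built, utility 0.
Report 9: project not built, utility 0.
Report 10: project not built, utility 0.
Report 24: project built, pays 6, utility 9 - 6 = 3.
The best choice is 24 with utility 3.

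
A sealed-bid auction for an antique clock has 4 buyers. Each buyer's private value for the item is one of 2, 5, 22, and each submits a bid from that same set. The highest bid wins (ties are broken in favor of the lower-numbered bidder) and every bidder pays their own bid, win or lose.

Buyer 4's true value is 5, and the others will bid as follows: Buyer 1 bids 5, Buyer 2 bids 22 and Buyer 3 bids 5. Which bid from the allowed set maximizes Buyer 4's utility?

Bid 2: loses but pays 2, utility -2.
Bid 5: loses but pays 5, utility -5.
Bid 22: loses but pays 22, utility -22.
The best choice is 2 with utility -2.

2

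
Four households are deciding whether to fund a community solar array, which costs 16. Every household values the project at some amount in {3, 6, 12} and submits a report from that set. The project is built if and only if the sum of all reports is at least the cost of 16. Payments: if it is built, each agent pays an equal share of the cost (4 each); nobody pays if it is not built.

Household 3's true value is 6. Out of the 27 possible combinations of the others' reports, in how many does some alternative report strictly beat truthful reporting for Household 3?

1

Others report (3, 3, 3): truth gives 0; report 12 gives 2 > 0. Violating.
Others report (3, 3, 6): truth gives 2; no alternative beats it.
Others report (3, 3, 12): truth gives 2; no alternative beats it.
(Checking all 27 profiles: 1 has a profitable deviation, 26 do not.)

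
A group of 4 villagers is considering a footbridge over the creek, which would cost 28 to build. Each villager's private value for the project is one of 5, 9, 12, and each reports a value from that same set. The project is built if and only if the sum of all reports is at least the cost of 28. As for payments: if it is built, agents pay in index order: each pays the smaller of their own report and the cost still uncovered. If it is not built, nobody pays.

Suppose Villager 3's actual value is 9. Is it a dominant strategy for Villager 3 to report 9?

Consider the case where Villager 1 reports 5, Villager 2 reports 9 and Villager 4 reports 9.
Truthful report 9: project built, pays 9, utility 9 - 9 = 0.
Report 5 instead: project built, pays 5, utility 9 - 5 = 4.
Since 4 > 0, reporting 5 is strictly better here, so truthful reporting is not dominant.

No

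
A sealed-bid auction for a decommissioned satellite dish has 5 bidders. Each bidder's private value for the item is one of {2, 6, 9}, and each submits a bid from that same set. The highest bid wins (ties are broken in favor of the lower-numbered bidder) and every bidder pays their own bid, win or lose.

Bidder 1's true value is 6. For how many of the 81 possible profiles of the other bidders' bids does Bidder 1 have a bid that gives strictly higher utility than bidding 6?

Others bid (2, 2, 2, 2): truth gives 0; bid 2 gives 4 > 0. Violating.
Others bid (2, 2, 2, 9): truth gives -6; bid 2 gives -2 > -6. Violating.
Others bid (2, 2, 6, 9): truth gives -6; bid 2 gives -2 > -6. Violating.
Others bid (2, 2, 9, 2): truth gives -6; bid 2 gives -2 > -6. Violating.
Others bid (2, 2, 2, 6): truth gives 0; no alternative beats it.
Others bid (2, 2, 6, 2): truth gives 0; no alternative beats it.
(Checking all 81 profiles: 66 have a profitable deviation, 15 do not.)

66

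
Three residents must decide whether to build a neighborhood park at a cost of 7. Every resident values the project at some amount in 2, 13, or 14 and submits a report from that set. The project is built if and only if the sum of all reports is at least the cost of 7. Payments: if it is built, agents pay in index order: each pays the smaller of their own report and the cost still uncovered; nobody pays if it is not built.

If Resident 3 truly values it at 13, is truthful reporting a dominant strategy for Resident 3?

Check each profile of the others' reports and compare truth against every alternative report.
Others report (2, 13): truth gives 13, best alternative gives 13.
Others report (2, 14): truth gives 13, best alternative gives 13.
Others report (13, 2): truth gives 13, best alternative gives 13.
Others report (13, 13): truth gives 13, best alternative gives 13.
Others report (13, 14): truth gives 13, best alternative gives 13.
Others report (14, 2): truth gives 13, best alternative gives 13.
(Remaining 3 profiles checked similarly; truth is weakly best in each.)
In every case the truthful report is at least as good as any alternative, so it is a dominant strategy.

Yes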